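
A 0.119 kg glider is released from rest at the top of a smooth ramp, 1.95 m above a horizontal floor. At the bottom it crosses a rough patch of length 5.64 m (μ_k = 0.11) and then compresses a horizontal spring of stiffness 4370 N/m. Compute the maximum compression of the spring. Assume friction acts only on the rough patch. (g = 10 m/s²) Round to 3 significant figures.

Initial energy: E₁ = mgh = (0.119)(10)(1.95) = 2.3205 J
Friction removes W_f = μ_k mg d = (0.11)(0.119)(10)(5.64) = 0.7383 J
Energy reaching the spring: E = 2.3205 − 0.7383 = 1.5822 J
At max compression ½kx² = E ⇒ x = √(2E/k) = √(2 × 1.5822/4370) = 0.02691 m

x = 0.0269 m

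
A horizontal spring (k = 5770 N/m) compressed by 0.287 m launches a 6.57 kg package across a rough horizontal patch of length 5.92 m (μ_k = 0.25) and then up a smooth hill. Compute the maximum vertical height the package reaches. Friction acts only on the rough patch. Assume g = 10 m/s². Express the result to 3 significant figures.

Spring energy: E₀ = ½kx² = ½(5770)(0.287)² = 237.63 J
Friction: W_f = μ_k mg d = (0.25)(6.57)(10)(5.92) = 97.24 J
Energy at base of ramp: E = 237.63 − 97.24 = 140.40 J
At max height all remaining energy is PE: mgh = E ⇒ h = E/(mg) = 140.40/(6.57 × 10) = 2.137 m

h = 2.14 m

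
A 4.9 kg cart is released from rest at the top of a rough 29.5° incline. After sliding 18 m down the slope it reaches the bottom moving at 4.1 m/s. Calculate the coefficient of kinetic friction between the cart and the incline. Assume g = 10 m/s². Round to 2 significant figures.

μ_k = 0.51

Energy balance down the incline: mg L sinθ − ½mv² = μ_k (mg cosθ) L
mgL sinθ = 434.32 J; ½mv² = 41.184 J
W_f = 434.32 − 41.184 = 393.1 J
μ_k = W_f/(mg cosθ · L) = 393.1/(42.65 × 18) = 0.5121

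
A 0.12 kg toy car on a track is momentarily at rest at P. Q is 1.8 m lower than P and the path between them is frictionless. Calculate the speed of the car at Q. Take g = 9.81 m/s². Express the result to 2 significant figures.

v = 5.9 m/s

Energy conservation between the two points: mgh = ½mv²
v = √(2gh) = √(2 × 9.81 × 1.8) = √35.316 = 5.943 m/s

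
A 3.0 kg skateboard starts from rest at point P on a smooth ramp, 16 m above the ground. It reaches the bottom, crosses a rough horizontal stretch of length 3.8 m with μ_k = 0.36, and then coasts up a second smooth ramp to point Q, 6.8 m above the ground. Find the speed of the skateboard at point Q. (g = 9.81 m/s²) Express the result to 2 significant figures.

v = 12 m/s

Energy at P: mgh₁ = (3.0)(9.81)(16) = 470.88 J
Friction loss: W_f = μ_k mg d = 40.26 J
At Q: ½mv² + mgh₂ = mgh₁ − W_f
½mv² = 470.88 − 40.26 − 200.12 = 230.50 J
v = √(2 × 230.50/3.0) = 12.40 m/s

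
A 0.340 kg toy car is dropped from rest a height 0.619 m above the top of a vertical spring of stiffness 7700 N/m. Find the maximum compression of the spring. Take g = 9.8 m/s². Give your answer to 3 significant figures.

x = 0.0236 m

Measuring PE from the top of the relaxed spring, at max compression the car has dropped H + x with zero KE, so:
mg(H + x) = ½kx²
½(7700)x² − (0.340)(9.8)x − (0.340)(9.8)(0.619) = 0
3850x² − 3.332x − 2.063 = 0
x = [3.332 + √(11.10 + 31763)]/(2 × 3850) = 0.02358 m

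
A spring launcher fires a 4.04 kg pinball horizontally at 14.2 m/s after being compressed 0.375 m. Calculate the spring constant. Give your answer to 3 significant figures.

Spring PE at full compression equals KE at release: ½kx² = ½mv²
k = mv²/x² = (4.04)(14.2)²/(0.375)² = 5793 N/m

k = 5790 N/m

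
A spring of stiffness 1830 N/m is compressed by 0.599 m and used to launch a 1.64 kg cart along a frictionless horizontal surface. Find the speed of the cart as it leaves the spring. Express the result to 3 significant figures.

v = 20.0 m/s

Conservation of energy: ½kx² = ½mv²
v = x√(k/m) = 0.599 × √(1830/1.64) = 20.01 m/s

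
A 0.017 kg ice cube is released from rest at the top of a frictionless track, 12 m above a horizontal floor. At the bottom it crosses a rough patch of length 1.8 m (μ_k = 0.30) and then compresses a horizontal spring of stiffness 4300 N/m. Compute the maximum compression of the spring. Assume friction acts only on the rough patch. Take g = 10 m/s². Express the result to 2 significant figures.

x = 0.030 m

Initial energy: E₁ = mgh = (0.017)(10)(12) = 2.0400 J
Friction removes W_f = μ_k mg d = (0.30)(0.017)(10)(1.8) = 0.09180 J
Energy reaching the spring: E = 2.0400 − 0.09180 = 1.9482 J
At max compression ½kx² = E ⇒ x = √(2E/k) = √(2 × 1.9482/4300) = 0.03010 m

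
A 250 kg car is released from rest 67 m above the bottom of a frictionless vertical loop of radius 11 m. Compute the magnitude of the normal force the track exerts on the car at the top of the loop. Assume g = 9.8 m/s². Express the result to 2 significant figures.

N = 18000 N

Energy from release to top (height 2r): mgh = ½mv_top² + mg(2r)
v_top² = 2g(h − 2r) = 2(9.8)(67 − 22.00) = 882.00 m²/s²
At the top, both N and weight point toward the centre: N + mg = mv_top²/r
N = m(v_top²/r − g) = 250(882.00/11 − 9.8) = 17595 N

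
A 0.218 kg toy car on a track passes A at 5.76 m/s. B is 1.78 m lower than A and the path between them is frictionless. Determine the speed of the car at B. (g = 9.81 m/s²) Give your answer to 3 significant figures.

v = 8.25 m/s

By conservation of mechanical energy, ½mv₀² + mgh = ½mv²
v² = v₀² + 2gh = (5.76)² + 2(9.81)(1.78) = 68.101
v = √68.101 = 8.252 m/s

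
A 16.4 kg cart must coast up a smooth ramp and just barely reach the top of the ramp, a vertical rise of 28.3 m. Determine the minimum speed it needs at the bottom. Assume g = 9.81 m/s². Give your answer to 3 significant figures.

At the top it is momentarily at rest, so all KE converts to PE: ½mv² = mgh
v = √(2gh) = √(2 × 9.81 × 28.3) = 23.56 m/s

v = 23.6 m/s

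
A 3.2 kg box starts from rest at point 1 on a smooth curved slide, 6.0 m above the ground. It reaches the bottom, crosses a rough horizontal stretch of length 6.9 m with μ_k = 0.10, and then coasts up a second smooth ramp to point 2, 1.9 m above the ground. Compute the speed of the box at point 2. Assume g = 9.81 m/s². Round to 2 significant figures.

Energy at 1: mgh₁ = (3.2)(9.81)(6.0) = 188.35 J
Friction loss: W_f = μ_k mg d = 21.66 J
At 2: ½mv² + mgh₂ = mgh₁ − W_f
½mv² = 188.35 − 21.66 − 59.645 = 107.05 J
v = √(2 × 107.05/3.2) = 8.179 m/s

v = 8.2 m/s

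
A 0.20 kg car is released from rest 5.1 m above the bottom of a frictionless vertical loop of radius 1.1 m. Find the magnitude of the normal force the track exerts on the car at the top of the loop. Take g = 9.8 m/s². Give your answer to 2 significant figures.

Energy from release to top (height 2r): mgh = ½mv_top² + mg(2r)
v_top² = 2g(h − 2r) = 2(9.8)(5.1 − 2.200) = 56.840 m²/s²
At the top, both N and weight point toward the centre: N + mg = mv_top²/r
N = m(v_top²/r − g) = 0.20(56.840/1.1 − 9.8) = 8.375 N

N = 8.4 N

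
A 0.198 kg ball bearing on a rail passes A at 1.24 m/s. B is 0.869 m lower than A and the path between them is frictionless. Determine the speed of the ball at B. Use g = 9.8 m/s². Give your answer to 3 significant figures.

v = 4.31 m/s

By conservation of mechanical energy, ½mv₀² + mgh = ½mv²
The mass cancels from both sides.
v² = v₀² + 2gh = (1.24)² + 2(9.8)(0.869) = 18.570
v = √18.570 = 4.309 m/s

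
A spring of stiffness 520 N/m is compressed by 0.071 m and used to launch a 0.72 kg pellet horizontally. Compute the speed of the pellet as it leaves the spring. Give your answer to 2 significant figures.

Spring PE converts entirely to kinetic energy: ½kx² = ½mv²
v = x√(k/m) = 0.071 × √(520/0.72) = 1.908 m/s

v = 1.9 m/s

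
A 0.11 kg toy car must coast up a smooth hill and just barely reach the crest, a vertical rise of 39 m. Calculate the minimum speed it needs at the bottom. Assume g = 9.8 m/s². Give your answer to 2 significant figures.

At the top it is momentarily at rest, so all KE converts to PE: ½mv² = mgh
v = √(2gh) = √(2 × 9.8 × 39) = 27.65 m/s

v = 28 m/s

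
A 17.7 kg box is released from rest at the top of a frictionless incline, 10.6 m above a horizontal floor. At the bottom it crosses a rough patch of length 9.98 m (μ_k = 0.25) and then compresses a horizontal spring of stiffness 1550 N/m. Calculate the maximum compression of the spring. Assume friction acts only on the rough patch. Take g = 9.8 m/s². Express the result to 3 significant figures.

Initial energy: E₁ = mgh = (17.7)(9.8)(10.6) = 1838.7 J
Friction removes W_f = μ_k mg d = (0.25)(17.7)(9.8)(9.98) = 432.8 J
Energy reaching the spring: E = 1838.7 − 432.8 = 1405.9 J
At max compression ½kx² = E ⇒ x = √(2E/k) = √(2 × 1405.9/1550) = 1.347 m

x = 1.35 m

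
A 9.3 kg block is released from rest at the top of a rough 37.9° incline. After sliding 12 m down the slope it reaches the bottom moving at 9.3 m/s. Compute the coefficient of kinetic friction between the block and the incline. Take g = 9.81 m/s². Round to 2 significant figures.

μ_k = 0.31

Energy balance down the incline: mg L sinθ − ½mv² = μ_k (mg cosθ) L
mgL sinθ = 672.52 J; ½mv² = 402.18 J
W_f = 672.52 − 402.18 = 270.3 J
μ_k = W_f/(mg cosθ · L) = 270.3/(71.99 × 12) = 0.3129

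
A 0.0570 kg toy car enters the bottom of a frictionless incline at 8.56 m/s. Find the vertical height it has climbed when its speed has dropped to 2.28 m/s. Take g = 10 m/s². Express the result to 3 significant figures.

Energy balance between the two points: ½mv₁² = ½mv₂² + mgh
h = (v₁² − v₂²)/(2g) = (8.56² − 2.28²)/(2 × 10) = 3.404 m

h = 3.40 m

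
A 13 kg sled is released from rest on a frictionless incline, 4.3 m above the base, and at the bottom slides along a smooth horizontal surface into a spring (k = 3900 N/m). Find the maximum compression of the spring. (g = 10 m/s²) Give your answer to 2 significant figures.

At max compression the sled is momentarily at rest: mgh = ½kx²
x = √(2mgh/k) = √(2 × 13 × 10 × 4.3 / 3900) = 0.5354 m

x = 0.54 m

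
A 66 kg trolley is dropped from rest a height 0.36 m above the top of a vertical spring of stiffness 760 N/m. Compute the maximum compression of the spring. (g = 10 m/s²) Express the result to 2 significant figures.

Take the reference level at the top of the uncompressed spring. At max compression the trolley has fallen H + x and is momentarily at rest:
mg(H + x) = ½kx²
½(760)x² − (66)(10)x − (66)(10)(0.36) = 0
380.0x² − 660.0x − 237.6 = 0
x = [660.0 + √(435600 + 361152)]/(2 × 380.0) = 2.043 m

x = 2.0 m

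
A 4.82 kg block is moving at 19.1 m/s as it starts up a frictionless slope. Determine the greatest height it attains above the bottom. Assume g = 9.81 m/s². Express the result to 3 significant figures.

h = 18.6 m

Setting KE at the bottom equal to PE gained: ½mv² = mgh
h = v²/(2g) = 19.1²/(2 × 9.81) = 18.59 m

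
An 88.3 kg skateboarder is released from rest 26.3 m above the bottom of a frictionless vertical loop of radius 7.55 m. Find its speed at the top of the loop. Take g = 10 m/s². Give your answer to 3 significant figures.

v = 15.0 m/s

Energy conservation: mgh = ½mv_top² + mg(2r)
v_top² = 2g(h − 2r) = 2(10)(26.3 − 15.10) = 224.0
v_top = 14.97 m/s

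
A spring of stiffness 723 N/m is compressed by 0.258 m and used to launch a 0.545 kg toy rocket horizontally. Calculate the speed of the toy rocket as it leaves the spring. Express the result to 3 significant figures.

v = 9.40 m/s

Spring PE converts entirely to kinetic energy: ½kx² = ½mv²
v = x√(k/m) = 0.258 × √(723/0.545) = 9.397 m/s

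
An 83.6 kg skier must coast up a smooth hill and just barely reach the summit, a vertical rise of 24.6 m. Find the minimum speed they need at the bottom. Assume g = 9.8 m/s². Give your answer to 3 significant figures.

v = 22.0 m/s

At the top they are momentarily at rest, so all KE converts to PE: ½mv² = mgh
v = √(2gh) = √(2 × 9.8 × 24.6) = 21.96 m/s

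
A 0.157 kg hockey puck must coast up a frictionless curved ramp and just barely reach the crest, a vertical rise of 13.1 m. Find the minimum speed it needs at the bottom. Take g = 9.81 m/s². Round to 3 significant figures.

v = 16.0 m/s

At the top it is momentarily at rest, so all KE converts to PE: ½mv² = mgh
v = √(2gh) = √(2 × 9.81 × 13.1) = 16.03 m/s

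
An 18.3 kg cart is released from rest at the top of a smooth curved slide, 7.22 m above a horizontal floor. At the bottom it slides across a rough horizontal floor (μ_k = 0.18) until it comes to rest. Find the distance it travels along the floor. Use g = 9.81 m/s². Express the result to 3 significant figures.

d = 40.1 m

Energy bookkeeping (friction removes W_f = μ_k N d):
At rest all PE has been dissipated by friction: mgh = μ_k m g d
d = h/μ_k = 7.22/0.18 = 40.11 m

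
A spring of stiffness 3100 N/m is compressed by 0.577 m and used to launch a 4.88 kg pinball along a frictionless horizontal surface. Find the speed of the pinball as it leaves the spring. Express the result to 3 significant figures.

The pinball leaves the spring when the spring is at natural length, so ½kx² = ½mv²
v = x√(k/m) = 0.577 × √(3100/4.88) = 14.54 m/s

v = 14.5 m/s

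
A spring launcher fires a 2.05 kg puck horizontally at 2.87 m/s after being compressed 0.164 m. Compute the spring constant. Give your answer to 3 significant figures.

k = 628 N/m

Energy stored in the spring equals the launch KE: ½kx² = ½mv²
k = mv²/x² = (2.05)(2.87)²/(0.164)² = 627.8 N/m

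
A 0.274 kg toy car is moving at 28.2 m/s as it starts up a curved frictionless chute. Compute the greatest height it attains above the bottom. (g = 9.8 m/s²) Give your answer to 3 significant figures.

h = 40.6 m

Setting KE at the bottom equal to PE gained: ½mv² = mgh
h = v²/(2g) = 28.2²/(2 × 9.8) = 40.57 m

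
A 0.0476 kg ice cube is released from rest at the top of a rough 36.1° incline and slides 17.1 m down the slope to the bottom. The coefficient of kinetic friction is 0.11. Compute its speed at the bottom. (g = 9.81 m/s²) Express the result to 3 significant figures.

v = 13.0 m/s

Taking the bottom as reference, mgh = ½mv² + μ_k N L with h = L sinθ, N = mg cosθ:
mgh = mgL sinθ = (0.0476)(9.81)(17.1)sin36.1° = 4.7047 J
W_f = μ_k mg cosθ · L = (0.11)(0.0476)(9.81)cos36.1°·17.1 = 0.7097 J
½mv² = 4.7047 − 0.7097 = 3.9950 J
v = √(2 × 3.9950/0.0476) = 12.96 m/s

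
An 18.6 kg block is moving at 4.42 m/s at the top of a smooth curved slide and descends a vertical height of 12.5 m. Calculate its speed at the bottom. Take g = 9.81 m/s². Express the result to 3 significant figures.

Energy conservation between the two points: ½mv₀² + mgh = ½mv²
v² = v₀² + 2gh = (4.42)² + 2(9.81)(12.5) = 264.79
v = √264.79 = 16.27 m/s

v = 16.3 m/s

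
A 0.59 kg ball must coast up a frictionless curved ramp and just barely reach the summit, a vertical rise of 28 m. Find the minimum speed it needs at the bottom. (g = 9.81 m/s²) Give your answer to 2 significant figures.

At the top it is momentarily at rest, so all KE converts to PE: ½mv² = mgh
v = √(2gh) = √(2 × 9.81 × 28) = 23.44 m/s

v = 23 m/s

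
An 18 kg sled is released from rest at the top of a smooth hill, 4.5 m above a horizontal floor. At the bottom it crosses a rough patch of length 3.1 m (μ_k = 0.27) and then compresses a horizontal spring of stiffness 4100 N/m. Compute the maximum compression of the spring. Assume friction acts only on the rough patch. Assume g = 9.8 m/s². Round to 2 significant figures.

Initial energy: E₁ = mgh = (18)(9.8)(4.5) = 793.80 J
Friction removes W_f = μ_k mg d = (0.27)(18)(9.8)(3.1) = 147.6 J
Energy reaching the spring: E = 793.80 − 147.6 = 646.15 J
At max compression ½kx² = E ⇒ x = √(2E/k) = √(2 × 646.15/4100) = 0.5614 m

x = 0.56 m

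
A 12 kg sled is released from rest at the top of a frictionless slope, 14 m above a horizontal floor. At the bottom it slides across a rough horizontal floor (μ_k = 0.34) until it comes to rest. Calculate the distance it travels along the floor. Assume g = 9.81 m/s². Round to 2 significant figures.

d = 41 m

Energy bookkeeping (friction removes W_f = μ_k N d):
At rest all PE has been dissipated by friction: mgh = μ_k m g d
d = h/μ_k = 14/0.34 = 41.18 m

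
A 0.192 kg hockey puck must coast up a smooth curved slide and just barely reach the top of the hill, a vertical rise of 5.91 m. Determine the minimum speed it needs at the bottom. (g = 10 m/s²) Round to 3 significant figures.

v = 10.9 m/s

At the top it is momentarily at rest, so all KE converts to PE: ½mv² = mgh
v = √(2gh) = √(2 × 10 × 5.91) = 10.87 m/s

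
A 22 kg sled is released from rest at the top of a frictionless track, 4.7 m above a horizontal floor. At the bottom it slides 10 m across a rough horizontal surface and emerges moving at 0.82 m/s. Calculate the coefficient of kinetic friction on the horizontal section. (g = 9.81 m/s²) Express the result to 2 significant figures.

Applying the work–energy principle:
mgh = ½mv² + μ_k m g d
mgh = 1014.4 J; ½mv² = 7.3964 J
W_f = 1014.4 − 7.3964 = 1007 J
μ_k = W_f/(mg·d) = 1007/(215.8 × 10) = 0.4666

μ_k = 0.47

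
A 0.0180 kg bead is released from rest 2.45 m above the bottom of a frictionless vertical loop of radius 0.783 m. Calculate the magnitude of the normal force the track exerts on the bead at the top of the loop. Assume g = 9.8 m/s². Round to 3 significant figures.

N = 0.222 N

Energy from release to top (height 2r): mgh = ½mv_top² + mg(2r)
v_top² = 2g(h − 2r) = 2(9.8)(2.45 − 1.566) = 17.326 m²/s²
At the top, both N and weight point toward the centre: N + mg = mv_top²/r
N = m(v_top²/r − g) = 0.0180(17.326/0.783 − 9.8) = 0.2219 N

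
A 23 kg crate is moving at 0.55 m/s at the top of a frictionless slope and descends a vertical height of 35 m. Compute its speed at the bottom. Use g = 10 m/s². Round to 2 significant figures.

Equating total energy at the two states: ½mv₀² + mgh = ½mv²
The mass cancels from both sides.
v² = v₀² + 2gh = (0.55)² + 2(10)(35) = 700.30
v = √700.30 = 26.46 m/s

v = 26 m/s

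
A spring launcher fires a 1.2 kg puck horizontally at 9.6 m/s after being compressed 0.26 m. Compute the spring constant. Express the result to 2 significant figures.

k = 1600 N/m

Spring PE at full compression equals KE at release: ½kx² = ½mv²
k = mv²/x² = (1.2)(9.6)²/(0.26)² = 1636 N/m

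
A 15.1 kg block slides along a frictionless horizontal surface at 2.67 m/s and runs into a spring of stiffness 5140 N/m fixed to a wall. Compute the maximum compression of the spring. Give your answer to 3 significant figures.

Conservation of energy between contact and max compression: ½mv² = ½kx²
x = v√(m/k) = 2.67 × √(15.1/5140) = 0.1447 m

x = 0.145 m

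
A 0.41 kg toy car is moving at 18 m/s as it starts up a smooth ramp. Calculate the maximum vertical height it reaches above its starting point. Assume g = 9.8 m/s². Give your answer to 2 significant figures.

By energy conservation, ½mv² = mgh
h = v²/(2g) = 18²/(2 × 9.8) = 16.53 m

h = 17 m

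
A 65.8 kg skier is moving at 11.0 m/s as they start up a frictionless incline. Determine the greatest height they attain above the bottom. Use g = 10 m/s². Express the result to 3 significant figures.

h = 6.05 m

By energy conservation, ½mv² = mgh
h = v²/(2g) = 11.0²/(2 × 10) = 6.050 m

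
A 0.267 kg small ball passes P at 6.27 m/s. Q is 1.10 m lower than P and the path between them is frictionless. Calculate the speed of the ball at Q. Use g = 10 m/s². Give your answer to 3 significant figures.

Equating total energy at the two states: ½mv₀² + mgh = ½mv²
The mass cancels from both sides.
v² = v₀² + 2gh = (6.27)² + 2(10)(1.10) = 61.313
v = √61.313 = 7.830 m/s

v = 7.83 m/s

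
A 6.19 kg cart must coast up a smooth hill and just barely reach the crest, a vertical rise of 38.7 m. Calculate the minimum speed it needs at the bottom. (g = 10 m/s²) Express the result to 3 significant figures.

v = 27.8 m/s

At the top it is momentarily at rest, so all KE converts to PE: ½mv² = mgh
v = √(2gh) = √(2 × 10 × 38.7) = 27.82 m/s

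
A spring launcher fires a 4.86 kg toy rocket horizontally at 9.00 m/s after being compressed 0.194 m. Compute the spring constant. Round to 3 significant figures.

k = 10500 N/m

Spring PE at full compression equals KE at release: ½kx² = ½mv²
k = mv²/x² = (4.86)(9.00)²/(0.194)² = 10460 N/m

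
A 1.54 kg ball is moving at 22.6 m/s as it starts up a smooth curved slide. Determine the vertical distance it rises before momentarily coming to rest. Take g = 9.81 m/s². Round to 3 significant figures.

By energy conservation, ½mv² = mgh
h = v²/(2g) = 22.6²/(2 × 9.81) = 26.03 m

h = 26.0 m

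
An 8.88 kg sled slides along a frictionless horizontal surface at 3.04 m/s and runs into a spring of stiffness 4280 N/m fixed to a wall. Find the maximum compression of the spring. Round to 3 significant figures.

Conservation of energy between contact and max compression: ½mv² = ½kx²
x = v√(m/k) = 3.04 × √(8.88/4280) = 0.1385 m

x = 0.138 m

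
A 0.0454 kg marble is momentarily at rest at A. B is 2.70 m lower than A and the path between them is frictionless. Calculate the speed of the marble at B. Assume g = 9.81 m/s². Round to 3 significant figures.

v = 7.28 m/s

Energy conservation between the two points: mgh = ½mv²
The mass cancels from both sides.
v = √(2gh) = √(2 × 9.81 × 2.70) = √52.974 = 7.278 m/s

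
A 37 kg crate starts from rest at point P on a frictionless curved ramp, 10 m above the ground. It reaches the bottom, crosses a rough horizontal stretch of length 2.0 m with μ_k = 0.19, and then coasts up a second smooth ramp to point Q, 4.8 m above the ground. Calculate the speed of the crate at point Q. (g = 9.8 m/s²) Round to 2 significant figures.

v = 9.7 m/s

Energy at P: mgh₁ = (37)(9.8)(10) = 3626.0 J
Friction loss: W_f = μ_k mg d = 137.8 J
At Q: ½mv² + mgh₂ = mgh₁ − W_f
½mv² = 3626.0 − 137.8 − 1740.5 = 1747.7 J
v = √(2 × 1747.7/37) = 9.720 m/s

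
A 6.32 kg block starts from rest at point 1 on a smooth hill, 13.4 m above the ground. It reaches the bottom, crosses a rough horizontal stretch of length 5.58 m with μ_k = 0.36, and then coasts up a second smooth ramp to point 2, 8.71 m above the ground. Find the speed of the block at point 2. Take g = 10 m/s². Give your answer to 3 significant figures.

v = 7.32 m/s

Energy at 1: mgh₁ = (6.32)(10)(13.4) = 846.88 J
Friction loss: W_f = μ_k mg d = 127.0 J
At 2: ½mv² + mgh₂ = mgh₁ − W_f
½mv² = 846.88 − 127.0 − 550.47 = 169.45 J
v = √(2 × 169.45/6.32) = 7.323 m/s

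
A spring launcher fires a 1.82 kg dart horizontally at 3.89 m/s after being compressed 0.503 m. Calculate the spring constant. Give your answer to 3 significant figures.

Energy stored in the spring equals the launch KE: ½kx² = ½mv²
k = mv²/x² = (1.82)(3.89)²/(0.503)² = 108.9 N/m

k = 109 N/m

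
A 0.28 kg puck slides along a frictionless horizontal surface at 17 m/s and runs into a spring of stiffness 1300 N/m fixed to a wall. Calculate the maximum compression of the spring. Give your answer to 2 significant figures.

x = 0.25 m

All KE is stored as spring PE at maximum compression: ½mv² = ½kx²
x = v√(m/k) = 17 × √(0.28/1300) = 0.2495 m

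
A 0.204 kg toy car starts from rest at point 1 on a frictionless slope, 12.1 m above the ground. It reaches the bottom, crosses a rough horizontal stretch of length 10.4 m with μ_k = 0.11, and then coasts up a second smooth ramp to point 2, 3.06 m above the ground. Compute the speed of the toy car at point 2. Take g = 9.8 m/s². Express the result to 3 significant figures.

v = 12.4 m/s

Energy at 1: mgh₁ = (0.204)(9.8)(12.1) = 24.190 J
Friction loss: W_f = μ_k mg d = 2.287 J
At 2: ½mv² + mgh₂ = mgh₁ − W_f
½mv² = 24.190 − 2.287 − 6.1176 = 15.786 J
v = √(2 × 15.786/0.204) = 12.44 m/s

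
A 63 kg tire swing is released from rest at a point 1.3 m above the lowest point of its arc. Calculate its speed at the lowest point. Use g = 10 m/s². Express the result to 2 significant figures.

v = 5.1 m/s

Energy conservation between the two points: mgh = ½mv²
v = √(2gh) = √(2 × 10 × 1.3) = √26.000 = 5.099 m/s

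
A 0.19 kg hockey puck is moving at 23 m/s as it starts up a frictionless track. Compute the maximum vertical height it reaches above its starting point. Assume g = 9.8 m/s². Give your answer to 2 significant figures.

h = 27 m

Setting KE at the bottom equal to PE gained: ½mv² = mgh
h = v²/(2g) = 23²/(2 × 9.8) = 26.99 m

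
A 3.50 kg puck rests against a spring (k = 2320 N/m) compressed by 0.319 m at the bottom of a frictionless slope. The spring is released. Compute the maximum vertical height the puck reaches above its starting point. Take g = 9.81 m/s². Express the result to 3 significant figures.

Energy conservation from release to the highest point: ½kx² = mgh
h = kx²/(2mg) = (2320)(0.319)²/(2 × 3.50 × 9.81) = 3.438 m

h = 3.44 m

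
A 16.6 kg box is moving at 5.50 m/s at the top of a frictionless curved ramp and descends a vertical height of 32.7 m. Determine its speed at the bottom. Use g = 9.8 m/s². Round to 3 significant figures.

v = 25.9 m/s

Equating total energy at the two states: ½mv₀² + mgh = ½mv²
The mass cancels from both sides.
v² = v₀² + 2gh = (5.50)² + 2(9.8)(32.7) = 671.17
v = √671.17 = 25.91 m/s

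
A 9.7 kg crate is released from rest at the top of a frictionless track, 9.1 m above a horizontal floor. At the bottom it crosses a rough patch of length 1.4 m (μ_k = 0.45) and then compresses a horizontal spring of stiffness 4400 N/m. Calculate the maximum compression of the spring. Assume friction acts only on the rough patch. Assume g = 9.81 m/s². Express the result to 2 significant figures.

Initial energy: E₁ = mgh = (9.7)(9.81)(9.1) = 865.93 J
Friction removes W_f = μ_k mg d = (0.45)(9.7)(9.81)(1.4) = 59.95 J
Energy reaching the spring: E = 865.93 − 59.95 = 805.98 J
At max compression ½kx² = E ⇒ x = √(2E/k) = √(2 × 805.98/4400) = 0.6053 m

x = 0.61 m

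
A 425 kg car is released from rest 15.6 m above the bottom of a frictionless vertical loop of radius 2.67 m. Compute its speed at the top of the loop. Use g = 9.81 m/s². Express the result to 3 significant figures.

Energy conservation: mgh = ½mv_top² + mg(2r)
v_top² = 2g(h − 2r) = 2(9.81)(15.6 − 5.340) = 201.3
v_top = 14.19 m/s

v = 14.2 m/s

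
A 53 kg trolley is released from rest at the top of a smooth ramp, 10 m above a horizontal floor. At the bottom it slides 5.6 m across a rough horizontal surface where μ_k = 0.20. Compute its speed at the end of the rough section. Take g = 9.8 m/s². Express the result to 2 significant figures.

Energy at the top = energy at the end + work done against friction:
mgh = ½mv² + μ_k m g d
W_f = μ_k mg d = (0.20)(53)(9.8)(5.6) = 581.7 J
½mv² = mgh − W_f = 5194.0 − 581.7 = 4612.3 J
v = √(2 × 4612.3/53) = 13.19 m/s

v = 13 m/s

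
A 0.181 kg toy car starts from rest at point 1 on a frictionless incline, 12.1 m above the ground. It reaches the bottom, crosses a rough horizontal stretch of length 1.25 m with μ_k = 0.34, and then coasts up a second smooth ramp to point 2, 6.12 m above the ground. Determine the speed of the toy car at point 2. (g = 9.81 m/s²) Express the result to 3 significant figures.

v = 10.4 m/s

Energy at 1: mgh₁ = (0.181)(9.81)(12.1) = 21.485 J
Friction loss: W_f = μ_k mg d = 0.7546 J
At 2: ½mv² + mgh₂ = mgh₁ − W_f
½mv² = 21.485 − 0.7546 − 10.867 = 9.8635 J
v = √(2 × 9.8635/0.181) = 10.44 m/s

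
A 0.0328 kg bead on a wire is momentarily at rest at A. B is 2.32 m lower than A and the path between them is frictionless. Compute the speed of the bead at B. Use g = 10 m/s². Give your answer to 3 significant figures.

Mechanical energy is conserved (no friction): mgh = ½mv²
v = √(2gh) = √(2 × 10 × 2.32) = √46.400 = 6.812 m/s

v = 6.81 m/s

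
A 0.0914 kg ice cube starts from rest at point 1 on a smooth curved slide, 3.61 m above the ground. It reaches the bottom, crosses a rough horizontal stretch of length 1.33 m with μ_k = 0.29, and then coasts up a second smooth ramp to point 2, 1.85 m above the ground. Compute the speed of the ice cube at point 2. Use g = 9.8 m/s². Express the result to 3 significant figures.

Energy at 1: mgh₁ = (0.0914)(9.8)(3.61) = 3.2335 J
Friction loss: W_f = μ_k mg d = 0.3455 J
At 2: ½mv² + mgh₂ = mgh₁ − W_f
½mv² = 3.2335 − 0.3455 − 1.6571 = 1.2310 J
v = √(2 × 1.2310/0.0914) = 5.190 m/s

v = 5.19 m/s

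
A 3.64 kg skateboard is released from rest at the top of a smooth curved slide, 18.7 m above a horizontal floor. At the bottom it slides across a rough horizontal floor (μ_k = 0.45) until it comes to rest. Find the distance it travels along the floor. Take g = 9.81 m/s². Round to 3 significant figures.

d = 41.6 m

Applying the work–energy principle:
At rest all PE has been dissipated by friction: mgh = μ_k m g d
d = h/μ_k = 18.7/0.45 = 41.56 m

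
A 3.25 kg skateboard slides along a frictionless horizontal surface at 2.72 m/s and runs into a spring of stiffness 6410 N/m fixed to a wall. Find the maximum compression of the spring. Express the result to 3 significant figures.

x = 0.0612 m

All KE is stored as spring PE at maximum compression: ½mv² = ½kx²
x = v√(m/k) = 2.72 × √(3.25/6410) = 0.06125 m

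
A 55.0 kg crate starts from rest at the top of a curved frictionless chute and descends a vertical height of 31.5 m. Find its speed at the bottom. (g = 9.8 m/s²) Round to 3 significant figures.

v = 24.8 m/s

Equating total energy at the two states: mgh = ½mv²
v = √(2gh) = √(2 × 9.8 × 31.5) = √617.40 = 24.85 m/s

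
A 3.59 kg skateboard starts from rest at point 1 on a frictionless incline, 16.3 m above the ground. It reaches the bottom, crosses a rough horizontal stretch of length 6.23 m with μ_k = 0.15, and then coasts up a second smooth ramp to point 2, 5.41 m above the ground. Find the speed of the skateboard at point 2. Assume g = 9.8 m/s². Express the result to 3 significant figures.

Energy at 1: mgh₁ = (3.59)(9.8)(16.3) = 573.47 J
Friction loss: W_f = μ_k mg d = 32.88 J
At 2: ½mv² + mgh₂ = mgh₁ − W_f
½mv² = 573.47 − 32.88 − 190.33 = 350.25 J
v = √(2 × 350.25/3.59) = 13.97 m/s

v = 14.0 m/s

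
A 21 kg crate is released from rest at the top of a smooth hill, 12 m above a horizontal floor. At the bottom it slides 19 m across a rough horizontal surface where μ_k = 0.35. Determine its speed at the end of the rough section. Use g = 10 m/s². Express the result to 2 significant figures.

v = 10 m/s

Energy at the top = energy at the end + work done against friction:
mgh = ½mv² + μ_k m g d
W_f = μ_k mg d = (0.35)(21)(10)(19) = 1396 J
½mv² = mgh − W_f = 2520.0 − 1396 = 1123.5 J
v = √(2 × 1123.5/21) = 10.34 m/s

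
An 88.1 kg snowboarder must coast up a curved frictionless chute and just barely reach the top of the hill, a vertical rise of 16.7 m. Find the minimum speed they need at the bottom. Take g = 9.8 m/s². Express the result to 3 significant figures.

v = 18.1 m/s

At the top they are momentarily at rest, so all KE converts to PE: ½mv² = mgh
v = √(2gh) = √(2 × 9.8 × 16.7) = 18.09 m/s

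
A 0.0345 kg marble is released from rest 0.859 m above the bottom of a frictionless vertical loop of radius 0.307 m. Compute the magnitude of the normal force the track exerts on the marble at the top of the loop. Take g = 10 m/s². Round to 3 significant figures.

N = 0.206 N

Energy from release to top (height 2r): mgh = ½mv_top² + mg(2r)
v_top² = 2g(h − 2r) = 2(10)(0.859 − 0.6140) = 4.9000 m²/s²
At the top, both N and weight point toward the centre: N + mg = mv_top²/r
N = m(v_top²/r − g) = 0.0345(4.9000/0.307 − 10) = 0.2057 N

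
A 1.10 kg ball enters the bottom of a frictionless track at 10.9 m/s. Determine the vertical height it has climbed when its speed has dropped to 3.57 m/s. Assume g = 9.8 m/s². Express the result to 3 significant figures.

h = 5.41 m

Energy balance between the two points: ½mv₁² = ½mv₂² + mgh
h = (v₁² − v₂²)/(2g) = (10.9² − 3.57²)/(2 × 9.8) = 5.411 m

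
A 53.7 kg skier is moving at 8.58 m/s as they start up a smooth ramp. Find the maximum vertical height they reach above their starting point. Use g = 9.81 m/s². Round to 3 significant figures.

Setting KE at the bottom equal to PE gained: ½mv² = mgh
h = v²/(2g) = 8.58²/(2 × 9.81) = 3.752 m

h = 3.75 m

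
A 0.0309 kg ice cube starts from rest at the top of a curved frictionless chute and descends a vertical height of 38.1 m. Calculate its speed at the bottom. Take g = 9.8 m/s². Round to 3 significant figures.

Mechanical energy is conserved (no friction): mgh = ½mv²
v = √(2gh) = √(2 × 9.8 × 38.1) = √746.76 = 27.33 m/s

v = 27.3 m/s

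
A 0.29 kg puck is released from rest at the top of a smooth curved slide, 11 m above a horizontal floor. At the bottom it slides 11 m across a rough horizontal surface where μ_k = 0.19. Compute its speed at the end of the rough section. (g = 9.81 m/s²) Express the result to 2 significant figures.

Energy at the top = energy at the end + work done against friction:
mgh = ½mv² + μ_k m g d
W_f = μ_k mg d = (0.19)(0.29)(9.81)(11) = 5.946 J
½mv² = mgh − W_f = 31.294 − 5.946 = 25.348 J
v = √(2 × 25.348/0.29) = 13.22 m/s

v = 13 m/s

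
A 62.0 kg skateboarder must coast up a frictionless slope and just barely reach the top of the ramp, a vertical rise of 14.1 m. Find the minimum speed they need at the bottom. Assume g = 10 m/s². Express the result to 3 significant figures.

At the top they are momentarily at rest, so all KE converts to PE: ½mv² = mgh
v = √(2gh) = √(2 × 10 × 14.1) = 16.79 m/s

v = 16.8 m/s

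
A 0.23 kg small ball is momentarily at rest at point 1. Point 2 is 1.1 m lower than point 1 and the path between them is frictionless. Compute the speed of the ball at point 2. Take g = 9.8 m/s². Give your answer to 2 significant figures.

v = 4.6 m/s

By conservation of mechanical energy, mgh = ½mv²
v = √(2gh) = √(2 × 9.8 × 1.1) = √21.560 = 4.643 m/s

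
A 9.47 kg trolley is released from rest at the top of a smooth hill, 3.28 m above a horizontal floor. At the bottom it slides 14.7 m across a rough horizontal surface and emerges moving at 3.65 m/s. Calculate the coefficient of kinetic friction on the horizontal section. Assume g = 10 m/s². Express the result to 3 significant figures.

μ_k = 0.178

Applying the work–energy principle:
mgh = ½mv² + μ_k m g d
mgh = 310.62 J; ½mv² = 63.082 J
W_f = 310.62 − 63.082 = 247.5 J
μ_k = W_f/(mg·d) = 247.5/(94.70 × 14.7) = 0.1778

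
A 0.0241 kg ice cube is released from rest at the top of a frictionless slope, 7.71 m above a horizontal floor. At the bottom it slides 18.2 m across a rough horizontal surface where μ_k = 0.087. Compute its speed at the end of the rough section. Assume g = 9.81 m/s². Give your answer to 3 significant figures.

v = 11.0 m/s

Energy at the top = energy at the end + work done against friction:
mgh = ½mv² + μ_k m g d
W_f = μ_k mg d = (0.087)(0.0241)(9.81)(18.2) = 0.3743 J
½mv² = mgh − W_f = 1.8228 − 0.3743 = 1.4485 J
v = √(2 × 1.4485/0.0241) = 10.96 m/s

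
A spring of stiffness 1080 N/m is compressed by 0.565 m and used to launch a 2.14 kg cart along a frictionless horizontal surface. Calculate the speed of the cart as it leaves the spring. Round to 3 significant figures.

v = 12.7 m/s

Conservation of energy: ½kx² = ½mv²
v = x√(k/m) = 0.565 × √(1080/2.14) = 12.69 m/s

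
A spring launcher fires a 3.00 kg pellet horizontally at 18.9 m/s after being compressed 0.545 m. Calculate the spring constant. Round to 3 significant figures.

½kx² = ½mv²
k = mv²/x² = (3.00)(18.9)²/(0.545)² = 3608 N/m

k = 3610 N/m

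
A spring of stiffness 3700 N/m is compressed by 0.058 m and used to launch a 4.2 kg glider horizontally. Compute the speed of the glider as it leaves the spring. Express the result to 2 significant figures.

The glider leaves the spring when the spring is at natural length, so ½kx² = ½mv²
v = x√(k/m) = 0.058 × √(3700/4.2) = 1.721 m/s

v = 1.7 m/s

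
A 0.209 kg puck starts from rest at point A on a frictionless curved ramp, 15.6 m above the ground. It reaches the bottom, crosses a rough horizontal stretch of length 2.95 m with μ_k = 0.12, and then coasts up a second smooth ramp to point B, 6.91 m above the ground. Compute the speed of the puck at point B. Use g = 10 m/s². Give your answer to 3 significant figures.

v = 12.9 m/s

Energy at A: mgh₁ = (0.209)(10)(15.6) = 32.604 J
Friction loss: W_f = μ_k mg d = 0.7399 J
At B: ½mv² + mgh₂ = mgh₁ − W_f
½mv² = 32.604 − 0.7399 − 14.442 = 17.422 J
v = √(2 × 17.422/0.209) = 12.91 m/s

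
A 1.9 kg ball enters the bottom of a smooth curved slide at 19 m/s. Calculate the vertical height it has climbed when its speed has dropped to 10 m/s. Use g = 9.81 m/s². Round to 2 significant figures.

h = 13 m

Energy balance between the two points: ½mv₁² = ½mv₂² + mgh
h = (v₁² − v₂²)/(2g) = (19² − 10²)/(2 × 9.81) = 13.30 m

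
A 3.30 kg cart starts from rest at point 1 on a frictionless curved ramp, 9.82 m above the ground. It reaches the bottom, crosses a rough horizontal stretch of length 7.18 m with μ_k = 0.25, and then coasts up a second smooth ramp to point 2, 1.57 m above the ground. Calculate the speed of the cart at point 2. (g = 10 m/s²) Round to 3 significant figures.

Energy at 1: mgh₁ = (3.30)(10)(9.82) = 324.06 J
Friction loss: W_f = μ_k mg d = 59.23 J
At 2: ½mv² + mgh₂ = mgh₁ − W_f
½mv² = 324.06 − 59.23 − 51.810 = 213.01 J
v = √(2 × 213.01/3.30) = 11.36 m/s

v = 11.4 m/s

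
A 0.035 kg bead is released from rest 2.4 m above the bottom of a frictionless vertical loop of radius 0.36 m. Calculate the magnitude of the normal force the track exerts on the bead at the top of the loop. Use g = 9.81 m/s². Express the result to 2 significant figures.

Energy from release to top (height 2r): mgh = ½mv_top² + mg(2r)
v_top² = 2g(h − 2r) = 2(9.81)(2.4 − 0.7200) = 32.962 m²/s²
At the top, both N and weight point toward the centre: N + mg = mv_top²/r
N = m(v_top²/r − g) = 0.035(32.962/0.36 − 9.81) = 2.861 N

N = 2.9 N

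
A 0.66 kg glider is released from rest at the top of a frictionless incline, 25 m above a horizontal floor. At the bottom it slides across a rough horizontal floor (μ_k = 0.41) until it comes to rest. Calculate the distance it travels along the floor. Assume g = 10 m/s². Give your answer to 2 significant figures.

Energy at the top = energy at the end + work done against friction:
At rest all PE has been dissipated by friction: mgh = μ_k m g d
d = h/μ_k = 25/0.41 = 60.98 m

d = 61 m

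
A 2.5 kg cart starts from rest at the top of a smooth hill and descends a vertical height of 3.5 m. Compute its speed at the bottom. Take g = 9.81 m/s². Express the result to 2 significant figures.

Mechanical energy is conserved (no friction): mgh = ½mv²
The mass cancels from both sides.
v = √(2gh) = √(2 × 9.81 × 3.5) = √68.670 = 8.287 m/s

v = 8.3 m/s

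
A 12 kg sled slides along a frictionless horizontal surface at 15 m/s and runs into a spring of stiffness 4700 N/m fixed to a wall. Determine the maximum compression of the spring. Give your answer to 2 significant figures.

All KE is stored as spring PE at maximum compression: ½mv² = ½kx²
x = v√(m/k) = 15 × √(12/4700) = 0.7579 m

x = 0.76 m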